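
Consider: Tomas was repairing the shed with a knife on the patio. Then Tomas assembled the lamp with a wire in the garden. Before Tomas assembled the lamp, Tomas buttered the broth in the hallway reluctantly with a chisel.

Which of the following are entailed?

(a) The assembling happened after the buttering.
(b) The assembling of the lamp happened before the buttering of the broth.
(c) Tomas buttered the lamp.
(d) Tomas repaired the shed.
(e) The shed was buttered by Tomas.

(a) Entailed — the narrative places the buttering before the assembling.
(b) Not entailed — the narrative places the buttering before the assembling, not after.
(c) Not entailed — Tomas buttered the broth, not the lamp; the lamp belongs to the assembling event.
(d) Not entailed — 'was repairing' is progressive on an accomplishment; it does not entail the completed 'repaired'.
(e) Not entailed — Tomas buttered the broth, not the shed; the shed belongs to the repairing event.

(a)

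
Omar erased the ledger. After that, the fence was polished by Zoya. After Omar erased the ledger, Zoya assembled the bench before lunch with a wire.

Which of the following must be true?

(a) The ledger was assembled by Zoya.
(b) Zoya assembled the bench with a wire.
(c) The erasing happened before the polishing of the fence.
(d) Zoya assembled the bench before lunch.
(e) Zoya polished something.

(b), (c), (d), (e)

(a) Not entailed — Zoya assembled the bench, not the ledger; the ledger belongs to the erasing event.
(b) Entailed — this follows by dropping conjuncts from the assembling event's description.
(c) Entailed — the narrative places the erasing before the polishing.
(d) Entailed — the original entails any weakening of itself; this just drops 'with a wire'.
(e) Entailed — the original entails any weakening of itself; this just generalizes the patient.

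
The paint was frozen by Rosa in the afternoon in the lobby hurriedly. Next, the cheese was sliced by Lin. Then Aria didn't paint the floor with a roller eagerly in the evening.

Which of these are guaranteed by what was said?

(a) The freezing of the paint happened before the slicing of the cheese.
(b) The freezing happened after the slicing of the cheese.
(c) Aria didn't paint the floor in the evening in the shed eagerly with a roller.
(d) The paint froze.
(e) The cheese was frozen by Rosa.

(a) Entailed — the narrative places the freezing before the slicing.
(b) Not entailed — the narrative places the freezing before the slicing, not after.
(c) Entailed — under negation, adding a further restriction is entailed: if no such painting event occurred, none occurred in the shed either.
(d) Entailed — 'Rosa froze the paint' is causative; it entails the inchoative 'the paint froze'.
(e) Not entailed — Rosa froze the paint, not the cheese; the cheese belongs to the slicing event.

(a), (c), (d)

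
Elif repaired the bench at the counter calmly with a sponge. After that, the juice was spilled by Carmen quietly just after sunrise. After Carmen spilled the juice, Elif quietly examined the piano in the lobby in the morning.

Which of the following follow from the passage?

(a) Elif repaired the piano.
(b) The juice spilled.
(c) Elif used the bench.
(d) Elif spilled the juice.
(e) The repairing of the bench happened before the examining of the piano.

(a) Not entailed — Elif repaired the bench, not the piano; the piano belongs to the examining event.
(b) Entailed — 'Carmen spilled the juice' is causative; it entails the inchoative 'the juice spilled'.
(c) Not entailed — the bench is the patient, not an instrument — Elif used a sponge.
(d) Not entailed — the passage has Carmen spilling the juice, not Elif.
(e) Entailed — the narrative places the repairing before the examining.

(b), (e)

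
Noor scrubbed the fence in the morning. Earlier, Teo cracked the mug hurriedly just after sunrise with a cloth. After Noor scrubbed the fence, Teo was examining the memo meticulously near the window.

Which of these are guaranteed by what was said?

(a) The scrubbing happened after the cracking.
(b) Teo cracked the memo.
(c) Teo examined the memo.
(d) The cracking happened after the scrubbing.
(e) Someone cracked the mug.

(a), (c), (e)

(a) Entailed — the narrative places the cracking before the scrubbing.
(b) Not entailed — Teo cracked the mug, not the memo; the memo belongs to the examining event.
(c) Entailed — 'examine' is an activity; 'was examining' entails that some examining happened, so 'examined' holds.
(d) Not entailed — the narrative places the cracking before the scrubbing, not after.
(e) Entailed — every conjunct here is already in the original cracking event.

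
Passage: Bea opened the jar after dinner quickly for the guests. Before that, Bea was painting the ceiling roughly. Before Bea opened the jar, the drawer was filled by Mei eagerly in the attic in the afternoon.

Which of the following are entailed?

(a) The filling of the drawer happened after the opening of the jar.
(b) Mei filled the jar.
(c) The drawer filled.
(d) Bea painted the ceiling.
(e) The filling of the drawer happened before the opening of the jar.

(a) Not entailed — the narrative places the filling before the opening, not after.
(b) Not entailed — Mei filled the drawer, not the jar; the jar belongs to the opening event.
(c) Entailed — 'Mei filled the drawer' is causative; it entails the inchoative 'the drawer filled'.
(d) Not entailed — 'was painting' is progressive on an accomplishment; it does not entail the completed 'painted'.
(e) Entailed — the narrative places the filling before the opening.

(c), (e)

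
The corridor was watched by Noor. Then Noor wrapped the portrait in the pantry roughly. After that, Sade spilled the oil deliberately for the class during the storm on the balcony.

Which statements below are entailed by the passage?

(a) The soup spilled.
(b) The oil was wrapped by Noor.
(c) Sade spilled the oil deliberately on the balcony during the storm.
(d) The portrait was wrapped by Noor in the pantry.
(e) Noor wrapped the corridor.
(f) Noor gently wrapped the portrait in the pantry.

(c), (d)

(a) Not entailed — the oil is what spilled, not the soup.
(b) Not entailed — Noor wrapped the portrait, not the oil; the oil belongs to the spilling event.
(c) Entailed — this follows by dropping conjuncts from the spilling event's description.
(d) Entailed — every conjunct here is already in the original wrapping event.
(e) Not entailed — Noor wrapped the portrait, not the corridor; the corridor belongs to the watching event.
(f) Not entailed — 'gently' adds a manner not in (and inconsistent with) the original.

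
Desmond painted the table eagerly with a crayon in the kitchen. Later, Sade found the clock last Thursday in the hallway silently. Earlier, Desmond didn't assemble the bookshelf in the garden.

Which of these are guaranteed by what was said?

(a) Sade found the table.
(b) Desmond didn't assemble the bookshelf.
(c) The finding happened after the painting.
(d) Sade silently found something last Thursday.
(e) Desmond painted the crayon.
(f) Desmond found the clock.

(c), (d)

(a) Not entailed — Sade found the clock, not the table; the table belongs to the painting event.
(b) Not entailed — dropping 'in the garden' under negation is not valid — the original leaves open that Desmond assembled the bookshelf some other way.
(c) Entailed — the narrative places the painting before the finding.
(d) Entailed — dropping 'in the hallway' and generalizing the patient leaves a sub-description the original still satisfies.
(e) Not entailed — the crayon is the instrument, not what was painted.
(f) Not entailed — the passage has Sade finding the clock, not Desmond.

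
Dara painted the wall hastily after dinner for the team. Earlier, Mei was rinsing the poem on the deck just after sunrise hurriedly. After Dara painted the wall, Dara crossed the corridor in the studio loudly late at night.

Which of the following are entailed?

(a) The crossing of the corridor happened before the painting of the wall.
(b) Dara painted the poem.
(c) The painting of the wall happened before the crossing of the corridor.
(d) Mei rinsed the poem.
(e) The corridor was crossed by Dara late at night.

(c), (d), (e)

(a) Not entailed — the narrative places the painting before the crossing, not after.
(b) Not entailed — Dara painted the wall, not the poem; the poem belongs to the rinsing event.
(c) Entailed — the narrative places the painting before the crossing.
(d) Entailed — 'rinse' is an activity; 'was rinsing' entails that some rinsing happened, so 'rinsed' holds.
(e) Entailed — dropping 'in the studio', 'loudly' leaves a sub-description the original still satisfies.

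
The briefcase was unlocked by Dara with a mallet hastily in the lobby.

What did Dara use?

'with a mallet' marks the instrument of the unlocking event.

a mallet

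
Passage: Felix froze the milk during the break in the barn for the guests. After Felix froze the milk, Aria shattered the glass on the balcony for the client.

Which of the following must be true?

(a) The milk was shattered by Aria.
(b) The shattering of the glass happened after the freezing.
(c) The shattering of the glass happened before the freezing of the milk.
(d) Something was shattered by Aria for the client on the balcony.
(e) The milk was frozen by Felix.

(b), (d), (e)

(a) Not entailed — Aria shattered the glass, not the milk; the milk belongs to the freezing event.
(b) Entailed — the narrative places the freezing before the shattering.
(c) Not entailed — the narrative places the freezing before the shattering, not after.
(d) Entailed — the original entails any weakening of itself; this just generalizes the patient.
(e) Entailed — the original entails any weakening of itself; this just drops 'in the barn', 'during the break', 'for the guests'.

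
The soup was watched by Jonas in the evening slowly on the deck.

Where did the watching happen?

'on the deck' marks the location of the watching event.

on the deck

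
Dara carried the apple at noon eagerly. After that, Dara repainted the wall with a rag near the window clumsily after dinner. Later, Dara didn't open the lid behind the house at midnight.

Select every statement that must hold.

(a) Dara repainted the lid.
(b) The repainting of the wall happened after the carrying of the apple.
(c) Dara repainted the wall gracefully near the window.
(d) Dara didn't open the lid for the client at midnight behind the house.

(a) Not entailed — Dara repainted the wall, not the lid; the lid belongs to the opening event.
(b) Entailed — the narrative places the carrying before the repainting.
(c) Not entailed — 'gracefully' adds a manner not in (and inconsistent with) the original.
(d) Entailed — under negation, adding a further restriction is entailed: if no such opening event occurred, none occurred for the client either.

(b), (d)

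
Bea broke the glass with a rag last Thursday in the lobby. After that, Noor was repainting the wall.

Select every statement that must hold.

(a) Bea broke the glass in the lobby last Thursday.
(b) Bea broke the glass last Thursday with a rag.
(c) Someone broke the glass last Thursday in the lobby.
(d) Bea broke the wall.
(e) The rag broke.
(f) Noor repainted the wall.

(a) Entailed — this follows by dropping conjuncts from the breaking event's description.
(b) Entailed — the original entails any weakening of itself; this just drops 'in the lobby'.
(c) Entailed — every conjunct here is already in the original breaking event.
(d) Not entailed — Bea broke the glass, not the wall; the wall belongs to the repainting event.
(e) Not entailed — the glass is what broke, not the rag.
(f) Not entailed — 'was repainting' is progressive on an accomplishment; it does not entail the completed 'repainted'.

(a), (b), (c)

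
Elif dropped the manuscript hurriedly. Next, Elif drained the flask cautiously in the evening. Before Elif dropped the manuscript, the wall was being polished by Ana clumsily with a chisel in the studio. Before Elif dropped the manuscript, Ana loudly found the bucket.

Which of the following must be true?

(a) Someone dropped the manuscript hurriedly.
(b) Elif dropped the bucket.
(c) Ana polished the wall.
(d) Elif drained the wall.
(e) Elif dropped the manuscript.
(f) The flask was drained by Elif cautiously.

(a) Entailed — the original entails any weakening of itself; this just generalizes the agent.
(b) Not entailed — Elif dropped the manuscript, not the bucket; the bucket belongs to the finding event.
(c) Entailed — 'polish' is an activity; 'was polishing' entails that some polishing happened, so 'polished' holds.
(d) Not entailed — Elif drained the flask, not the wall; the wall belongs to the polishing event.
(e) Entailed — this follows by dropping conjuncts from the dropping event's description.
(f) Entailed — every conjunct here is already in the original draining event.

(a), (c), (e), (f)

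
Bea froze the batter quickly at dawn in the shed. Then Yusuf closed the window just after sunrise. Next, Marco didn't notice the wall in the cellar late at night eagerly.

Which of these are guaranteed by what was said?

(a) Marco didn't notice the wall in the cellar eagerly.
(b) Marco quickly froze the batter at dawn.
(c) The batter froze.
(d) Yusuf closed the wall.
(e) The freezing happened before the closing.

(c), (e)

(a) Not entailed — dropping 'late at night' under negation is not valid — the original leaves open that Marco noticed the wall some other way.
(b) Not entailed — the passage has Bea freezing the batter, not Marco.
(c) Entailed — 'Bea froze the batter' is causative; it entails the inchoative 'the batter froze'.
(d) Not entailed — Yusuf closed the window, not the wall; the wall belongs to the noticing event.
(e) Entailed — the narrative places the freezing before the closing.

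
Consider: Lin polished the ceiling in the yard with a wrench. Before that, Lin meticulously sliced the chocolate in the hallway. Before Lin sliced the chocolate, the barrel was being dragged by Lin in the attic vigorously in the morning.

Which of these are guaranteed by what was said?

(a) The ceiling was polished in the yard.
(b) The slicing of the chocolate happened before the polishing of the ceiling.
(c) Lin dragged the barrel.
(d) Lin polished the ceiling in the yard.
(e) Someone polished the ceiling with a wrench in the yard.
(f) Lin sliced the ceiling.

(a) Entailed — the original entails any weakening of itself; this just drops 'with a wrench' and generalizes the agent.
(b) Entailed — the narrative places the slicing before the polishing.
(c) Entailed — 'drag' is an activity; 'was dragging' entails that some dragging happened, so 'dragged' holds.
(d) Entailed — this follows by dropping conjuncts from the polishing event's description.
(e) Entailed — this follows by dropping conjuncts from the polishing event's description.
(f) Not entailed — Lin sliced the chocolate, not the ceiling; the ceiling belongs to the polishing event.

(a), (b), (c), (d), (e)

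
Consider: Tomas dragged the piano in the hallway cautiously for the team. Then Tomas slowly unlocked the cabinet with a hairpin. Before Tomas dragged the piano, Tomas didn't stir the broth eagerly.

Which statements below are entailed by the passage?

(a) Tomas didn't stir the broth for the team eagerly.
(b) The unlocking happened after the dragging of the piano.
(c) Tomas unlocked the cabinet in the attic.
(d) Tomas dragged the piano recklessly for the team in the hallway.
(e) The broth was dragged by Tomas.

(a) Entailed — under negation, adding a further restriction is entailed: if no such stirring event occurred, none occurred for the team either.
(b) Entailed — the narrative places the dragging before the unlocking.
(c) Not entailed — 'in the attic' adds information not in the original event.
(d) Not entailed — 'recklessly' adds a manner not in (and inconsistent with) the original.
(e) Not entailed — Tomas dragged the piano, not the broth; the broth belongs to the stirring event.

(a), (b)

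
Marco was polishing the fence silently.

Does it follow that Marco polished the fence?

yes

'polish' is atelic; if Marco was polishing the fence, then Marco polished the fence (for some time).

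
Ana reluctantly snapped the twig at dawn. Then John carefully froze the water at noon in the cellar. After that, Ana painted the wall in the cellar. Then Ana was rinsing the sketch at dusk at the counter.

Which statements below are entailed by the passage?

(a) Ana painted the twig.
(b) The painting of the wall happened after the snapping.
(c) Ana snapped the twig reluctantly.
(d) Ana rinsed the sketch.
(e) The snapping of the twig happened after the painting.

(a) Not entailed — Ana painted the wall, not the twig; the twig belongs to the snapping event.
(b) Entailed — the narrative places the snapping before the painting.
(c) Entailed — every conjunct here is already in the original snapping event.
(d) Entailed — 'rinse' is an activity; 'was rinsing' entails that some rinsing happened, so 'rinsed' holds.
(e) Not entailed — the narrative places the snapping before the painting, not after.

(b), (c), (d)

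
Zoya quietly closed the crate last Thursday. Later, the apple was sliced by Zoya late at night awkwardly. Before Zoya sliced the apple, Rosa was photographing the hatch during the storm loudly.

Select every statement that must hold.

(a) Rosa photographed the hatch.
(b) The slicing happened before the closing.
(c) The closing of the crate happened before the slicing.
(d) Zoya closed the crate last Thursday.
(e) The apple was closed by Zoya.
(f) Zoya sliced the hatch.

(a) Not entailed — 'was photographing' is progressive on an accomplishment; it does not entail the completed 'photographed'.
(b) Not entailed — the narrative places the closing before the slicing, not after.
(c) Entailed — the narrative places the closing before the slicing.
(d) Entailed — every conjunct here is already in the original closing event.
(e) Not entailed — Zoya closed the crate, not the apple; the apple belongs to the slicing event.
(f) Not entailed — Zoya sliced the apple, not the hatch; the hatch belongs to the photographing event.

(c), (d)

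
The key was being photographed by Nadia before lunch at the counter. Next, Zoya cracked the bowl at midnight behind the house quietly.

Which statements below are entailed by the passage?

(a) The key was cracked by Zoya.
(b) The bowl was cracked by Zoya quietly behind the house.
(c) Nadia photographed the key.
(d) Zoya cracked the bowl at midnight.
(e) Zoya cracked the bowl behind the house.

(b), (d), (e)

(a) Not entailed — Zoya cracked the bowl, not the key; the key belongs to the photographing event.
(b) Entailed — the original entails any weakening of itself; this just drops 'at midnight'.
(c) Not entailed — 'was photographing' is progressive on an accomplishment; it does not entail the completed 'photographed'.
(d) Entailed — every conjunct here is already in the original cracking event.
(e) Entailed — every conjunct here is already in the original cracking event.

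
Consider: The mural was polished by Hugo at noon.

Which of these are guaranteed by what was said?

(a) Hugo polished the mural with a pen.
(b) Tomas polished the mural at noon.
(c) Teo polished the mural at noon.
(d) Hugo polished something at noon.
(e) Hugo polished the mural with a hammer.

(d)

(a) Not entailed — 'with a pen' adds information not in the original event.
(b) Not entailed — the passage has Hugo polishing the mural, not Tomas.
(c) Not entailed — the passage has Hugo polishing the mural, not Teo.
(d) Entailed — every conjunct here is already in the original polishing event.
(e) Not entailed — 'with a hammer' adds information not in the original event.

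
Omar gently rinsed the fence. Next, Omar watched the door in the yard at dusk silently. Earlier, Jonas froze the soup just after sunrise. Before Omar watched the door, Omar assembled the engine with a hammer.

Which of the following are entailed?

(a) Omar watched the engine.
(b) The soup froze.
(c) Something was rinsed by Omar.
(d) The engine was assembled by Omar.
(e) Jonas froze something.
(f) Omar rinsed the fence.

(a) Not entailed — Omar watched the door, not the engine; the engine belongs to the assembling event.
(b) Entailed — 'Jonas froze the soup' is causative; it entails the inchoative 'the soup froze'.
(c) Entailed — the original entails any weakening of itself; this just drops 'gently' and generalizes the patient.
(d) Entailed — dropping 'with a hammer' leaves a sub-description the original still satisfies.
(e) Entailed — this follows by dropping conjuncts from the freezing event's description.
(f) Entailed — this follows by dropping conjuncts from the rinsing event's description.

(b), (c), (d), (e), (f)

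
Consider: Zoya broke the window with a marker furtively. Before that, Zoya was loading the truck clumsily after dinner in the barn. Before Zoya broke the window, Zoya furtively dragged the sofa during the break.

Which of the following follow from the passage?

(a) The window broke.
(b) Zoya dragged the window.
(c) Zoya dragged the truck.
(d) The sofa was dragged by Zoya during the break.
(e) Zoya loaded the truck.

(a), (d)

(a) Entailed — 'Zoya broke the window' is causative; it entails the inchoative 'the window broke'.
(b) Not entailed — Zoya dragged the sofa, not the window; the window belongs to the breaking event.
(c) Not entailed — Zoya dragged the sofa, not the truck; the truck belongs to the loading event.
(d) Entailed — every conjunct here is already in the original dragging event.
(e) Not entailed — 'was loading' is progressive on an accomplishment; it does not entail the completed 'loaded'.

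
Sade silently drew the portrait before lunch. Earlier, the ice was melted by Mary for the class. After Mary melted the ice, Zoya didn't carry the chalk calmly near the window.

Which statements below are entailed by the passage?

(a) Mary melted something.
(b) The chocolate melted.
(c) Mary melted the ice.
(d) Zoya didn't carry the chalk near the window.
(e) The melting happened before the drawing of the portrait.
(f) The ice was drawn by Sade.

(a) Entailed — the original entails any weakening of itself; this just drops 'for the class' and generalizes the patient.
(b) Not entailed — the ice is what melted, not the chocolate.
(c) Entailed — the original entails any weakening of itself; this just drops 'for the class'.
(d) Not entailed — dropping 'calmly' under negation is not valid — the original leaves open that Zoya carried the chalk some other way.
(e) Entailed — the narrative places the melting before the drawing.
(f) Not entailed — Sade drew the portrait, not the ice; the ice belongs to the melting event.

(a), (c), (e)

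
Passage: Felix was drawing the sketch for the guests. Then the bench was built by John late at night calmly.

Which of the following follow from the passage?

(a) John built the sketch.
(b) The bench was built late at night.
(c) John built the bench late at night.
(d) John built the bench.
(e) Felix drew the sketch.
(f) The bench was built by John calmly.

(a) Not entailed — John built the bench, not the sketch; the sketch belongs to the drawing event.
(b) Entailed — the original entails any weakening of itself; this just drops 'calmly' and generalizes the agent.
(c) Entailed — the original entails any weakening of itself; this just drops 'calmly'.
(d) Entailed — every conjunct here is already in the original building event.
(e) Not entailed — 'was drawing' is progressive on an accomplishment; it does not entail the completed 'drew'.
(f) Entailed — every conjunct here is already in the original building event.

(b), (c), (d), (f)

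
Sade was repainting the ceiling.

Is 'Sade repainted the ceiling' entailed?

no

'was repainting' is progressive; for an accomplishment like 'repaint the ceiling', it doesn't entail completion.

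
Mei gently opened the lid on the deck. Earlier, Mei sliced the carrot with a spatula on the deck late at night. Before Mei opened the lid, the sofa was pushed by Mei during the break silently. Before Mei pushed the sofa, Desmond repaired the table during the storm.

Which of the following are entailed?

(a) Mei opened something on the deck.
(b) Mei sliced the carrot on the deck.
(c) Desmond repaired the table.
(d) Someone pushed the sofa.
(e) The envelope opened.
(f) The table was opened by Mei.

(a), (b), (c), (d)

(a) Entailed — every conjunct here is already in the original opening event.
(b) Entailed — the original entails any weakening of itself; this just drops 'late at night', 'with a spatula'.
(c) Entailed — every conjunct here is already in the original repairing event.
(d) Entailed — this follows by dropping conjuncts from the pushing event's description.
(e) Not entailed — the lid is what opened, not the envelope.
(f) Not entailed — Mei opened the lid, not the table; the table belongs to the repairing event.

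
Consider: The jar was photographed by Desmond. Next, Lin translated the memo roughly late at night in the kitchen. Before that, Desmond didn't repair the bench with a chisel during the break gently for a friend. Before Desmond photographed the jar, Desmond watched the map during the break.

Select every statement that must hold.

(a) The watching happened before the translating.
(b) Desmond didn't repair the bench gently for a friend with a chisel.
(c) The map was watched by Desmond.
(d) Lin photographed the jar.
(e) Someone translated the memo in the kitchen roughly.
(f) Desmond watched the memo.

(a) Entailed — the narrative places the watching before the translating.
(b) Not entailed — dropping 'during the break' under negation is not valid — the original leaves open that Desmond repaired the bench some other way.
(c) Entailed — the original entails any weakening of itself; this just drops 'during the break'.
(d) Not entailed — the passage has Desmond photographing the jar, not Lin.
(e) Entailed — this follows by dropping conjuncts from the translating event's description.
(f) Not entailed — Desmond watched the map, not the memo; the memo belongs to the translating event.

(a), (c), (e)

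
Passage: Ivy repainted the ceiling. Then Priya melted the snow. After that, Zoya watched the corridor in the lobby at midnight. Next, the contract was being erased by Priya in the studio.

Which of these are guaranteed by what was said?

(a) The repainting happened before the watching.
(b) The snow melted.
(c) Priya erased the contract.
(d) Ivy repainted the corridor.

(a), (b)

(a) Entailed — the narrative places the repainting before the watching.
(b) Entailed — 'Priya melted the snow' is causative; it entails the inchoative 'the snow melted'.
(c) Not entailed — 'was erasing' is progressive on an accomplishment; it does not entail the completed 'erased'.
(d) Not entailed — Ivy repainted the ceiling, not the corridor; the corridor belongs to the watching event.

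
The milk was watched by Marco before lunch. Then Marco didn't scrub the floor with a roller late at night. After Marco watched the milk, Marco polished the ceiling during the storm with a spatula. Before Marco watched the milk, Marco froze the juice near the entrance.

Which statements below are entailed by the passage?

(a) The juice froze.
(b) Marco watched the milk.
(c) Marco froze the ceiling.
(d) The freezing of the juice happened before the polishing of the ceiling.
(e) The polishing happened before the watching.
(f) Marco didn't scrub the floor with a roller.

(a) Entailed — 'Marco froze the juice' is causative; it entails the inchoative 'the juice froze'.
(b) Entailed — every conjunct here is already in the original watching event.
(c) Not entailed — Marco froze the juice, not the ceiling; the ceiling belongs to the polishing event.
(d) Entailed — the narrative places the freezing before the polishing.
(e) Not entailed — the narrative places the watching before the polishing, not after.
(f) Not entailed — dropping 'late at night' under negation is not valid — the original leaves open that Marco scrubbed the floor some other way.

(a), (b), (d)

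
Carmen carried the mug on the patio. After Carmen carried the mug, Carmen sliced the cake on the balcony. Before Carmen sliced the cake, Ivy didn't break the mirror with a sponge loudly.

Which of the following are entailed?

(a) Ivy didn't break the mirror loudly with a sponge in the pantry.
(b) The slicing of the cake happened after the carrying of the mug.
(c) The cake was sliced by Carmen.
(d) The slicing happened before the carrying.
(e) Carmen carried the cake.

(a) Entailed — under negation, adding a further restriction is entailed: if no such breaking event occurred, none occurred in the pantry either.
(b) Entailed — the narrative places the carrying before the slicing.
(c) Entailed — every conjunct here is already in the original slicing event.
(d) Not entailed — the narrative places the carrying before the slicing, not after.
(e) Not entailed — Carmen carried the mug, not the cake; the cake belongs to the slicing event.

(a), (b), (c)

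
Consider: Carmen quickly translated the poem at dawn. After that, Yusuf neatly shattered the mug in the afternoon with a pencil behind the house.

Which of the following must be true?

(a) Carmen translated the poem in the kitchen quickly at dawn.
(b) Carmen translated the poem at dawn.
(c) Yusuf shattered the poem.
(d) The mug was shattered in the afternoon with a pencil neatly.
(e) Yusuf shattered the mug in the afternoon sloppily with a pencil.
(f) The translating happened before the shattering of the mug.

(b), (d), (f)

(a) Not entailed — 'in the kitchen' adds information not in the original event.
(b) Entailed — this follows by dropping conjuncts from the translating event's description.
(c) Not entailed — Yusuf shattered the mug, not the poem; the poem belongs to the translating event.
(d) Entailed — every conjunct here is already in the original shattering event.
(e) Not entailed — 'sloppily' adds a manner not in (and inconsistent with) the original.
(f) Entailed — the narrative places the translating before the shattering.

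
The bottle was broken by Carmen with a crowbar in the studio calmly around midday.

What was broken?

the bottle

'the bottle' marks the patient of the breaking event.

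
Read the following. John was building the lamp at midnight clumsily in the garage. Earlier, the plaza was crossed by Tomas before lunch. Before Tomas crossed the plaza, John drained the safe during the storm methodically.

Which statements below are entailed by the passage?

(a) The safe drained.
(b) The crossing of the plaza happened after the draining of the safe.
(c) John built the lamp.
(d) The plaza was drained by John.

(a) Entailed — 'John drained the safe' is causative; it entails the inchoative 'the safe drained'.
(b) Entailed — the narrative places the draining before the crossing.
(c) Not entailed — 'was building' is progressive on an accomplishment; it does not entail the completed 'built'.
(d) Not entailed — John drained the safe, not the plaza; the plaza belongs to the crossing event.

(a), (b)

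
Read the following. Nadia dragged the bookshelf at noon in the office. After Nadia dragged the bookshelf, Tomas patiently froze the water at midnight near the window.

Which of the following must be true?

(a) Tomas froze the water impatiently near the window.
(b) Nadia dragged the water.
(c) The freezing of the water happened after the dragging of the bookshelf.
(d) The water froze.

(a) Not entailed — 'impatiently' adds a manner not in (and inconsistent with) the original.
(b) Not entailed — Nadia dragged the bookshelf, not the water; the water belongs to the freezing event.
(c) Entailed — the narrative places the dragging before the freezing.
(d) Entailed — 'Tomas froze the water' is causative; it entails the inchoative 'the water froze'.

(c), (d)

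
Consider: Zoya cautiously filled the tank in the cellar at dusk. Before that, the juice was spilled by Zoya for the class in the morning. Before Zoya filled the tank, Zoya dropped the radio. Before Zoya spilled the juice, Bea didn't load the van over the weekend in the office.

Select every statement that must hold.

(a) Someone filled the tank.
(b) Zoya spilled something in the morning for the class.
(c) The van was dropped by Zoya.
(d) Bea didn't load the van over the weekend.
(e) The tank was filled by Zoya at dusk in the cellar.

(a), (b), (e)

(a) Entailed — dropping 'cautiously', 'at dusk', 'in the cellar' and generalizing the agent leaves a sub-description the original still satisfies.
(b) Entailed — this follows by dropping conjuncts from the spilling event's description.
(c) Not entailed — Zoya dropped the radio, not the van; the van belongs to the loading event.
(d) Not entailed — dropping 'in the office' under negation is not valid — the original leaves open that Bea loaded the van some other way.
(e) Entailed — every conjunct here is already in the original filling event.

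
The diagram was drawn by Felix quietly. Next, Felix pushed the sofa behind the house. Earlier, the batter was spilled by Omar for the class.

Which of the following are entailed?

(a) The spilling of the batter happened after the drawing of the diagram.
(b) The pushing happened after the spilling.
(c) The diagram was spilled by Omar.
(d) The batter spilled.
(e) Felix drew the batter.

(b), (d)

(a) Not entailed — the narrative doesn't order the drawing relative to the spilling.
(b) Entailed — the narrative places the spilling before the pushing.
(c) Not entailed — Omar spilled the batter, not the diagram; the diagram belongs to the drawing event.
(d) Entailed — 'Omar spilled the batter' is causative; it entails the inchoative 'the batter spilled'.
(e) Not entailed — Felix drew the diagram, not the batter; the batter belongs to the spilling event.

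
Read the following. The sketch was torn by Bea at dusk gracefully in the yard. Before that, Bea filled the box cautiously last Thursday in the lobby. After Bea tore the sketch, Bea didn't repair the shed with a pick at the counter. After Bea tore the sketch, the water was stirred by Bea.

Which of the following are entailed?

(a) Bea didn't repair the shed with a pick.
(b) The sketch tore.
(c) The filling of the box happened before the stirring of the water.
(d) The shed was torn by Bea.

(a) Not entailed — dropping 'at the counter' under negation is not valid — the original leaves open that Bea repaired the shed some other way.
(b) Entailed — 'Bea tore the sketch' is causative; it entails the inchoative 'the sketch tore'.
(c) Entailed — the narrative places the filling before the stirring.
(d) Not entailed — Bea tore the sketch, not the shed; the shed belongs to the repairing event.

(b), (c)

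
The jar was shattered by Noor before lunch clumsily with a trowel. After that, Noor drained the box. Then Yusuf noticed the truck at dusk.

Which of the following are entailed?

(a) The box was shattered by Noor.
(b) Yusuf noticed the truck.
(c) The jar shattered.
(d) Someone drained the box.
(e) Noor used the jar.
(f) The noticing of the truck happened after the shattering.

(a) Not entailed — Noor shattered the jar, not the box; the box belongs to the draining event.
(b) Entailed — dropping 'at dusk' leaves a sub-description the original still satisfies.
(c) Entailed — 'Noor shattered the jar' is causative; it entails the inchoative 'the jar shattered'.
(d) Entailed — the original entails any weakening of itself; this just generalizes the agent.
(e) Not entailed — the jar is the patient, not an instrument — Noor used a trowel.
(f) Entailed — the narrative places the shattering before the noticing.

(b), (c), (d), (f)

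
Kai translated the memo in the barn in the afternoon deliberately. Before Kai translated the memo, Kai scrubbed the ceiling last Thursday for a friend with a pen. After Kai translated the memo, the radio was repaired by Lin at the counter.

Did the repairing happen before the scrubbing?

The narrative orders the scrubbing before the repairing.

no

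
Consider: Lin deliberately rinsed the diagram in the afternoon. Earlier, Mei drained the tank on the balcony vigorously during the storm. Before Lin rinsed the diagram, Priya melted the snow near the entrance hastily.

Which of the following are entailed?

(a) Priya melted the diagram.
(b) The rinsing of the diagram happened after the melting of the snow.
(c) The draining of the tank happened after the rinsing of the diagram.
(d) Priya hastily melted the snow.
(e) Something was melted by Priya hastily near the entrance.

(a) Not entailed — Priya melted the snow, not the diagram; the diagram belongs to the rinsing event.
(b) Entailed — the narrative places the melting before the rinsing.
(c) Not entailed — the narrative places the draining before the rinsing, not after.
(d) Entailed — the original entails any weakening of itself; this just drops 'near the entrance'.
(e) Entailed — generalizing the patient leaves a sub-description the original still satisfies.

(b), (d), (e)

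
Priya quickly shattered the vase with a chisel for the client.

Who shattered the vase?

Priya

'Priya' marks the agent of the shattering event.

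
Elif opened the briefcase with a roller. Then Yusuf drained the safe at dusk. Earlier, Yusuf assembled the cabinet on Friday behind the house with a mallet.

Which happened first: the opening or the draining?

The connectives place the opening before the draining.

the opening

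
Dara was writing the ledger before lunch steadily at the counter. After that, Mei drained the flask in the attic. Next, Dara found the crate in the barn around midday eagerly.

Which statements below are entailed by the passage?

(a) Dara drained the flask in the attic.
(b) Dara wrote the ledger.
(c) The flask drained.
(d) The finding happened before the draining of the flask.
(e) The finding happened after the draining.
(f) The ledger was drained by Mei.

(a) Not entailed — the passage has Mei draining the flask, not Dara.
(b) Not entailed — 'was writing' is progressive on an accomplishment; it does not entail the completed 'wrote'.
(c) Entailed — 'Mei drained the flask' is causative; it entails the inchoative 'the flask drained'.
(d) Not entailed — the narrative places the draining before the finding, not after.
(e) Entailed — the narrative places the draining before the finding.
(f) Not entailed — Mei drained the flask, not the ledger; the ledger belongs to the writing event.

(c), (e)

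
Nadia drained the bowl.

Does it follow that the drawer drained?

Nothing is said about any drawer; only the bowl is affected.

no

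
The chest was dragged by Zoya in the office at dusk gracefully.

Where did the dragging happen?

in the office

'in the office' marks the location of the dragging event.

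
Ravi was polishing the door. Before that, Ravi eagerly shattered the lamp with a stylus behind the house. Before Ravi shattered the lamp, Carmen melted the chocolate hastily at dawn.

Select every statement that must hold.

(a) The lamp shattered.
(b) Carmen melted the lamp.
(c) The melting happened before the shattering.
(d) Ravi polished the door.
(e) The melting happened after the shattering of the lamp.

(a), (c), (d)

(a) Entailed — 'Ravi shattered the lamp' is causative; it entails the inchoative 'the lamp shattered'.
(b) Not entailed — Carmen melted the chocolate, not the lamp; the lamp belongs to the shattering event.
(c) Entailed — the narrative places the melting before the shattering.
(d) Entailed — 'polish' is an activity; 'was polishing' entails that some polishing happened, so 'polished' holds.
(e) Not entailed — the narrative places the melting before the shattering, not after.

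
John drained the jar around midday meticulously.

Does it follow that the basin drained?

no

Nothing is said about any basin; only the jar is affected.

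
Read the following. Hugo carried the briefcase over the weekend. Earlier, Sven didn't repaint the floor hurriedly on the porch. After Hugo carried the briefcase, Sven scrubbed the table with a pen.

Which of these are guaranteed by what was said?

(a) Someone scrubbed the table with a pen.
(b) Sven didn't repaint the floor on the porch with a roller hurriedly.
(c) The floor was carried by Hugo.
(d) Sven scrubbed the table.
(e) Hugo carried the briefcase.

(a), (b), (d), (e)

(a) Entailed — generalizing the agent leaves a sub-description the original still satisfies.
(b) Entailed — under negation, adding a further restriction is entailed: if no such repainting event occurred, none occurred with a roller either.
(c) Not entailed — Hugo carried the briefcase, not the floor; the floor belongs to the repainting event.
(d) Entailed — this follows by dropping conjuncts from the scrubbing event's description.
(e) Entailed — the original entails any weakening of itself; this just drops 'over the weekend'.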